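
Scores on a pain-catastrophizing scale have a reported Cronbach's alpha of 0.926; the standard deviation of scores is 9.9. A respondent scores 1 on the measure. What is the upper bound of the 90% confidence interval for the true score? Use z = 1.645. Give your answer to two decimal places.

5.43

The standard error of measurement is 9.90000*√(1 − 0.92600) ≈ 9.90000*0.27203 ≈ 2.69309.
Half-width = 1.645*2.69309 ≈ 4.43013
Upper bound: 1 + 4.43013 = 5.43013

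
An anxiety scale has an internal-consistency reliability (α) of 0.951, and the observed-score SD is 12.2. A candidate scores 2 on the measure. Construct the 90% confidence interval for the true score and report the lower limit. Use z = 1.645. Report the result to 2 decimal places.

-2.44

SEM = 12.200 * √(1 − 0.951) = 12.200 * √0.049 ≈ 12.200 * 0.221 ≈ 2.701
1.645 * SEM ≈ 4.442
Lower bound: 2 − 4.442 = -2.442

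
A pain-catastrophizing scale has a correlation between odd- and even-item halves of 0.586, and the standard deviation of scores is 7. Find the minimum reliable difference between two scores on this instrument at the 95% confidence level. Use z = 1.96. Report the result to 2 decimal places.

Full-length reliability (Spearman-Brown) = 2(0.586)/(1+0.586) ≈ 0.739
SEM = 7.000*√(1 − 0.739) ≈ 3.576
SE_diff = SEM * √2 ≈ 3.576 * 1.414 ≈ 5.058
Minimum reliable difference = 1.96 * SE_diff ≈ 1.96 * 5.058 ≈ 9.913

9.91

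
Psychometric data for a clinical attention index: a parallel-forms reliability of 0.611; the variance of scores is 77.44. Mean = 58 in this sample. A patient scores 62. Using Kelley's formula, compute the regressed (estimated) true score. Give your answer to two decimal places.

T̂ = r·X + (1 − r)·M = 0.61100×62 + 0.38900×58 = 37.88200 + 22.56200 ≈ 60.44400

60.44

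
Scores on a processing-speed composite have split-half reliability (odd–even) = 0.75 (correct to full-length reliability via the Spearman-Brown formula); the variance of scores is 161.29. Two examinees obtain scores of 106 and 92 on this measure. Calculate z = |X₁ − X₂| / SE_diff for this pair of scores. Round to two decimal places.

σ = 161.29^(1/2) = 12.7000
Full-length reliability (Spearman-Brown) = 2(0.75)/(1+0.75) ≈ 0.8571
The standard error of measurement is 12.7000·√(1 − 0.8571) ≈ 12.7000·0.3780 ≈ 4.8001.
SE_diff = √2 · SEM ≈ 6.7884
z = 14 / 6.7884 ≈ 2.0623

2.06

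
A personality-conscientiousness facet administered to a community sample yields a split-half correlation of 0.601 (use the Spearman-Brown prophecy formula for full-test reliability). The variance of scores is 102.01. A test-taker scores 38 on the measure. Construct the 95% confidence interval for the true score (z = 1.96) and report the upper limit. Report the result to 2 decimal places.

47.88

SD = √102.01 = 10.1000
Full-length reliability (Spearman-Brown) = 2(0.601)/(1+0.601) ≈ 0.7508
The standard error of measurement is 10.1000×√(1 − 0.7508) ≈ 10.1000×0.4992 ≈ 5.0421.
Margin = 1.96 × 5.0421 ≈ 9.8825
Upper limit = 38 + 9.8825 ≈ 47.8825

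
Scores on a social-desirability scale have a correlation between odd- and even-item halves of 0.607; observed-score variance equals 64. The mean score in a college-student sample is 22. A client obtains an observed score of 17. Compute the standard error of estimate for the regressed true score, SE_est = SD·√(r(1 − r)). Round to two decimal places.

3.44

σ = 64^(1/2) = 8.000
Spearman-Brown: r = 2(0.607) / (1 + 0.607) = 1.214 / 1.607 ≈ 0.755
SE_est = SD * √(r(1 − r)) = 8.000 * √0.185 ≈ 8.000 * 0.430 ≈ 3.439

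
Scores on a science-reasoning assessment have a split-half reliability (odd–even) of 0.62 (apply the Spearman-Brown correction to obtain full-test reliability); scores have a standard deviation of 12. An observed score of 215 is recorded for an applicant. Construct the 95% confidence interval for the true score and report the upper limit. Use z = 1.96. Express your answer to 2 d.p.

226.39

r_full = 2·0.62 / (1 + 0.62) ≈ 0.765
The standard error of measurement is 12.000×√(1 − 0.765) ≈ 12.000×0.484 ≈ 5.812.
1.96 × SEM ≈ 11.391
Upper limit = 215 + 11.391 ≈ 226.391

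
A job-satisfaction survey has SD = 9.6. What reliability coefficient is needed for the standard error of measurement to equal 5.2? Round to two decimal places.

Required reliability = 1 − (SEM/SD)² = 1 − 0.293 ≈ 0.707

0.71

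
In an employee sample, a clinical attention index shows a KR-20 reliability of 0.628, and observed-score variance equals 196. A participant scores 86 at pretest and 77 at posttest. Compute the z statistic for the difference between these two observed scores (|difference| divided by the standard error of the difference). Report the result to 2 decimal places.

σ = 196^(1/2) = 14.000
SEM = 14.000*√(1 − 0.628) ≈ 8.539
SE_diff = √2 * SEM ≈ 12.076
z = |86 − 77| / 12.076 = 9 / 12.076 ≈ 0.745

0.75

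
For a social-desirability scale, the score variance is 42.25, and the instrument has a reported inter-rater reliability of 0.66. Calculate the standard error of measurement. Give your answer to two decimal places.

SD = √42.25 ≈ 6.500
SEM = 6.500·√(1 − 0.660) ≈ 3.790

3.79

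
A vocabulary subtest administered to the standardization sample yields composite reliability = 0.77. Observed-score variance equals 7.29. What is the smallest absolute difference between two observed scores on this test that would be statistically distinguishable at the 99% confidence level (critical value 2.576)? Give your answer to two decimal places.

4.72

SD = √7.29 ≈ 2.7000
The standard error of measurement is 2.7000*√(1 − 0.7700) ≈ 2.7000*0.4796 ≈ 1.2949.
SE_diff = √2 * SEM ≈ 1.8312
Minimum reliable difference = 2.576 * SE_diff ≈ 2.576 * 1.8312 ≈ 4.7172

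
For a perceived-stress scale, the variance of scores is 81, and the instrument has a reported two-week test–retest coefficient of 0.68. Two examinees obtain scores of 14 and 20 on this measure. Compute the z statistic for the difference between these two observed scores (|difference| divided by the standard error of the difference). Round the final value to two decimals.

SD = √81 ≈ 9.0000
The standard error of measurement is 9.0000*√(1 − 0.6800) ≈ 9.0000*0.5657 ≈ 5.0912.
SE_diff = √2 * SEM ≈ 7.2000
z = 6 / 7.2000 ≈ 0.8333

0.83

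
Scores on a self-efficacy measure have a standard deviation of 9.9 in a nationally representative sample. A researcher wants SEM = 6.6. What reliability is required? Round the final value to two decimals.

0.56

Required reliability = 1 − (SEM/SD)² = 1 − 0.44444 ≃ 0.55556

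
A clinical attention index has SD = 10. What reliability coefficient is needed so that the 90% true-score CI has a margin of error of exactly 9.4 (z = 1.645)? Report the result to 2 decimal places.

SEM needed = half-width / z = 9.4/1.645 ≃ 5.71429
r = 1 − (SEM / SD)² = 1 − (5.71429 / 10)² ≃ 1 − 0.32653 ≃ 0.67347

0.67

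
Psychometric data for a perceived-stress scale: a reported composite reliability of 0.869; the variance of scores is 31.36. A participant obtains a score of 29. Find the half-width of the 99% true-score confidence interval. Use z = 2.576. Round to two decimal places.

SD = √31.36 ≈ 5.600
The standard error of measurement is 5.600×√(1 − 0.869) ≈ 5.600×0.362 ≈ 2.027.
Margin = 2.576 × 2.027 ≈ 5.221

5.22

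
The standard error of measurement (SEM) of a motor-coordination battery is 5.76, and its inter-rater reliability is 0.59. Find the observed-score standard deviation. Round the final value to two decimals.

9.00

σ = SEM·(1 − r)^(−1/2) ≈ 5.76×1.56174 ≈ 8.99561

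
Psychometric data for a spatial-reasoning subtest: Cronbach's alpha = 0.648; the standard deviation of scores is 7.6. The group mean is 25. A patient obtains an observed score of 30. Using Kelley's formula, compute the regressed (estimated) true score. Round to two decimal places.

28.24

Estimated true score = 0.6480·30 + (1 − 0.6480)·25 ≈ 28.2400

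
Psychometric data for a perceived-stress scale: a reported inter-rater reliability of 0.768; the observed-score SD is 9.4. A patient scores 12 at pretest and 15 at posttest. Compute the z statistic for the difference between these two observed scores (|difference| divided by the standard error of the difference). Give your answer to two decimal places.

0.47

The standard error of measurement is 9.400*√(1 − 0.768) ≃ 9.400*0.482 ≃ 4.528.
SE_diff = SEM * √2 ≃ 4.528 * 1.414 ≃ 6.403
z = |12 − 15| / 6.403 = 3 / 6.403 ≃ 0.469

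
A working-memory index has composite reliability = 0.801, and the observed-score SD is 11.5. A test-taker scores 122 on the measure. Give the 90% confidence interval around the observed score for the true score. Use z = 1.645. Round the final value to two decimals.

[113.56, 130.44]

The standard error of measurement is 11.5000×√(1 − 0.8010) ≃ 11.5000×0.4461 ≃ 5.1301.
Margin = 1.645 × 5.1301 ≃ 8.4390
Interval: (113.5610, 130.4390)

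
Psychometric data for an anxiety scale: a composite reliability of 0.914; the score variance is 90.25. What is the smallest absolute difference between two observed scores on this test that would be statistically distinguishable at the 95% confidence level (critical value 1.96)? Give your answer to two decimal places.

7.72

SD = √90.25 ≈ 9.500
SEM = 9.500 * √(1 − 0.914) = 9.500 * √0.086 ≈ 9.500 * 0.293 ≈ 2.786
SE_diff = SEM * √2 ≈ 2.786 * 1.414 ≈ 3.940
Smallest detectable difference = 1.96*3.940 ≈ 7.722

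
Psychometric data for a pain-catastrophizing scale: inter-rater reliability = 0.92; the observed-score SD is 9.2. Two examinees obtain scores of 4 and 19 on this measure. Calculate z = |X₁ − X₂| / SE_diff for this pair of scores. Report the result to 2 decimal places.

SEM = 9.2000×√(1 − 0.9200) ≈ 2.6022
Standard error of the difference = 2.6022·√2 ≈ 3.6800
z = 15 / 3.6800 ≈ 4.0761

4.08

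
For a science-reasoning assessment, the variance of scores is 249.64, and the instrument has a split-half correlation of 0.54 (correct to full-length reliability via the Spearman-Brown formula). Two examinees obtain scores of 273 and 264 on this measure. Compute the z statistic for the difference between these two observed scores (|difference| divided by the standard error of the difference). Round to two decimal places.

0.74

σ = 249.64^(1/2) = 15.8000
Spearman-Brown: r = 2(0.54) / (1 + 0.54) = 1.0800 / 1.5400 ≈ 0.7013
SEM = 15.8000 × √(1 − 0.7013) = 15.8000 × √0.2987 ≈ 15.8000 × 0.5465 ≈ 8.6353
SE_diff = √2 × SEM ≈ 12.2121
z = |273 − 264| / 12.2121 = 9 / 12.2121 ≈ 0.7370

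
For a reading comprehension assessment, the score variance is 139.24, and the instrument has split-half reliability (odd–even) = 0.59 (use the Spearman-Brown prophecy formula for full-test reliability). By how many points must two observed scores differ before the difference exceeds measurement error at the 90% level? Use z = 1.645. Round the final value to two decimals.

13.94

SD = √139.24 = 11.800
r_full = 2·0.59 / (1 + 0.59) ≈ 0.742
SEM = 11.800 · √(1 − 0.742) = 11.800 · √0.258 ≈ 11.800 · 0.508 ≈ 5.992
SE_diff = √2 · SEM ≈ 8.474
Smallest detectable difference = 1.645·8.474 ≈ 13.940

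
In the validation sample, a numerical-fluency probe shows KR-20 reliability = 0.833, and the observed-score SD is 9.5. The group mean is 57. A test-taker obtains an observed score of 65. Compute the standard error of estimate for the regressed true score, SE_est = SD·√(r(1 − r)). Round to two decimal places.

SE_est = SD × √(r(1 − r)) = 9.500 × √0.139 ≈ 9.500 × 0.373 ≈ 3.543

3.54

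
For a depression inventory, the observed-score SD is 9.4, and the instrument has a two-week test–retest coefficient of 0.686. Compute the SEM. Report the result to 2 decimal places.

SEM = 9.400×√(1 − 0.686) ≈ 5.267

5.27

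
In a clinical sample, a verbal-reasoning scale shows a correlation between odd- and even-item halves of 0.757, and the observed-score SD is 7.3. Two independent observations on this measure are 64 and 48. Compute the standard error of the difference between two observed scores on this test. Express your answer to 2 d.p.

r_full = 2·0.757 / (1 + 0.757) ≃ 0.862
SEM = 7.300×√(1 − 0.862) ≃ 2.715
Standard error of the difference = 2.715·√2 ≃ 3.839

3.84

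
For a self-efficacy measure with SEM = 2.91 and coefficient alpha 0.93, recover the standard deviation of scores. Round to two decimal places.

SD = 2.91 / √(1 − 0.93) ≈ 10.9988

11.00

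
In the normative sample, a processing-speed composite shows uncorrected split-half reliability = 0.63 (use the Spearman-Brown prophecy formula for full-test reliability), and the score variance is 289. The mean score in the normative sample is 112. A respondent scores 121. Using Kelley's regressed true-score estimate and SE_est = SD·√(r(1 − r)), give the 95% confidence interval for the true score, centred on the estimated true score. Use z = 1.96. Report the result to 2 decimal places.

SD = √289 = 17.0000
Spearman-Brown: r = 2(0.63) / (1 + 0.63) = 1.2600 / 1.6300 ≈ 0.7730
T̂ = r·X + (1 − r)·M = 0.7730*121 + 0.2270*112 ≈ 93.5337 + 25.4233 ≈ 118.9571
SE_est = 17.0000·√[r(1 − r)] ≈ 7.1211
95% CI: 118.9571 ± 13.9574 ≈ (104.9997, 132.9144)

[105.00, 132.91]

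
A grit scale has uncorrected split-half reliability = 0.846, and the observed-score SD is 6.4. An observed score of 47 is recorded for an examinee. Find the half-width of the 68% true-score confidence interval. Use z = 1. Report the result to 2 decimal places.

1.85

Full-length reliability (Spearman-Brown) = 2(0.846)/(1+0.846) ≈ 0.917
SEM = 6.400×√(1 − 0.917) ≈ 1.849
Half-width = 1×1.849 ≈ 1.849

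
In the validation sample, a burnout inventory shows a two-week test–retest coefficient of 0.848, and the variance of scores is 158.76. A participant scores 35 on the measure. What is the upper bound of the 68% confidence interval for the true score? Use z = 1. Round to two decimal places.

σ = 158.76^(1/2) = 12.6000
The standard error of measurement is 12.6000·√(1 − 0.8480) ≈ 12.6000·0.3899 ≈ 4.9124.
Margin = 1 · 4.9124 ≈ 4.9124
Upper limit = 35 + 4.9124 ≈ 39.9124

39.91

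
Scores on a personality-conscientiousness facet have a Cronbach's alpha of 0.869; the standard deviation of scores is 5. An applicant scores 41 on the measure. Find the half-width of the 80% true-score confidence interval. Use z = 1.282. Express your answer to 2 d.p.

SEM = 5.000 · √(1 − 0.869) = 5.000 · √0.131 ≈ 5.000 · 0.362 ≈ 1.810
Half-width = 1.282·1.810 ≈ 2.320

2.32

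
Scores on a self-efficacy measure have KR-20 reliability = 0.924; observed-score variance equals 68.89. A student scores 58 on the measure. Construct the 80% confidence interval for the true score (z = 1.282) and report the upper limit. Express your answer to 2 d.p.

60.93

SD = √68.89 = 8.3000
The standard error of measurement is 8.3000·√(1 − 0.9240) ≈ 8.3000·0.2757 ≈ 2.2882.
Half-width = 1.282·2.2882 ≈ 2.9334
Upper limit = 58 + 2.9334 ≈ 60.9334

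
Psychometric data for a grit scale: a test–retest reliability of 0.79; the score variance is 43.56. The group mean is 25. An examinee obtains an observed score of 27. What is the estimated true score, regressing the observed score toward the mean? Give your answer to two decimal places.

26.58

Estimated true score = 0.7900*27 + (1 − 0.7900)*25 ≈ 26.5800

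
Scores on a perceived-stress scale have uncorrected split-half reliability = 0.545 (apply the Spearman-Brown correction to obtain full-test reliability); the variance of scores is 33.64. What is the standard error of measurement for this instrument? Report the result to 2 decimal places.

σ = 33.64^(1/2) = 5.800
Spearman-Brown: r = 2(0.545) / (1 + 0.545) = 1.090 / 1.545 ≈ 0.706
SEM = 5.800 × √(1 − 0.706) = 5.800 × √0.294 ≈ 5.800 × 0.543 ≈ 3.148

3.15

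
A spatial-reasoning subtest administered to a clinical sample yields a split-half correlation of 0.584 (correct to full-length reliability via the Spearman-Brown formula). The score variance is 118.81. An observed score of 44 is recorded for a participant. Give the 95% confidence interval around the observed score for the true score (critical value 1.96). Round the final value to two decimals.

σ = 118.81^(1/2) = 10.9000
Full-length reliability (Spearman-Brown) = 2(0.584)/(1+0.584) ≈ 0.7374
SEM = 10.9000·√(1 − 0.7374) ≈ 5.5859
Margin = 1.96 · 5.5859 ≈ 10.9484
95% CI: 44 ± 10.9484 = [33.0516, 54.9484]

[33.05, 54.95]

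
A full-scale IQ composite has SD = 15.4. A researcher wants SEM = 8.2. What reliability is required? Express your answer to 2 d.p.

r = 1 − (8.200/15.4)² ≃ 1 − 0.284 ≃ 0.716

0.72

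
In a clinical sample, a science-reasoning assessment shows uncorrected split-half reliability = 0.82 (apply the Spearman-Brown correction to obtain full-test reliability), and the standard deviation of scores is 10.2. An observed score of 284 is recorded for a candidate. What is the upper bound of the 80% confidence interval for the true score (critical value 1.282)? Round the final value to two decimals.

Full-length reliability (Spearman-Brown) = 2(0.82)/(1+0.82) ≈ 0.901
The standard error of measurement is 10.200·√(1 − 0.901) ≈ 10.200·0.314 ≈ 3.208.
Margin = 1.282 · 3.208 ≈ 4.112
Upper limit = 284 + 4.112 ≈ 288.112

288.11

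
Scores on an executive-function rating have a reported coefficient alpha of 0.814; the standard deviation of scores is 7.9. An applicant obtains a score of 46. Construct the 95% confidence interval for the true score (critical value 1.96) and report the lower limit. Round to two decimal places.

39.32

The standard error of measurement is 7.9000×√(1 − 0.8140) ≈ 7.9000×0.4313 ≈ 3.4071.
Half-width = 1.96×3.4071 ≈ 6.6779
Lower bound: 46 − 6.6779 = 39.3221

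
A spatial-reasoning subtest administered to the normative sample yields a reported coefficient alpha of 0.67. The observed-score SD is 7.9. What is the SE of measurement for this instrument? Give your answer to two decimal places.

4.54

SEM = 7.9000 × √(1 − 0.6700) = 7.9000 × √0.3300 ≃ 7.9000 × 0.5745 ≃ 4.5382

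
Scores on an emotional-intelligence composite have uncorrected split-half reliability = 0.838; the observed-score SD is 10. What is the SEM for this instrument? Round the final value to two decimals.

2.97

r_full = 2·0.838 / (1 + 0.838) ≈ 0.91186
SEM = 10.00000*√(1 − 0.91186) ≈ 2.96883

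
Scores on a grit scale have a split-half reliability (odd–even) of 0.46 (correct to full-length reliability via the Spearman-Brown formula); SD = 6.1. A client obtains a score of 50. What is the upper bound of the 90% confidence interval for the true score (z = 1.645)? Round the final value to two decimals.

56.10

Spearman-Brown: r = 2(0.46) / (1 + 0.46) = 0.92000 / 1.46000 ≈ 0.63014
SEM = 6.10000 × √(1 − 0.63014) = 6.10000 × √0.36986 ≈ 6.10000 × 0.60816 ≈ 3.70980
Half-width = 1.645×3.70980 ≈ 6.10262
Upper bound: 50 + 6.10262 = 56.10262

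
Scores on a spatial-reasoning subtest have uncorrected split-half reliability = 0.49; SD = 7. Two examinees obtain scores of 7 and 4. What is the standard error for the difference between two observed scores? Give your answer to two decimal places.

5.79

Spearman-Brown: r = 2(0.49) / (1 + 0.49) = 0.980 / 1.490 ≈ 0.658
SEM = 7.000 × √(1 − 0.658) = 7.000 × √0.342 ≈ 7.000 × 0.585 ≈ 4.095
SE_diff = SEM × √2 ≈ 4.095 × 1.414 ≈ 5.792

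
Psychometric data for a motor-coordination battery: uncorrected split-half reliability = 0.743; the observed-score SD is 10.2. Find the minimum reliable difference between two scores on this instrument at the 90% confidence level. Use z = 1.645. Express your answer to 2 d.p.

9.11

r_full = 2·0.743 / (1 + 0.743) ≈ 0.853
SEM = 10.200 * √(1 − 0.853) = 10.200 * √0.147 ≈ 10.200 * 0.384 ≈ 3.917
Standard error of the difference = 3.917·√2 ≈ 5.539
Minimum reliable difference = 1.645 * SE_diff ≈ 1.645 * 5.539 ≈ 9.112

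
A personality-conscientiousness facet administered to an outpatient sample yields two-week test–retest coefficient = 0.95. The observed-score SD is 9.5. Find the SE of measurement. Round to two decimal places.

SEM = 9.5000 * √(1 − 0.9500) = 9.5000 * √0.0500 ≈ 9.5000 * 0.2236 ≈ 2.1243

2.12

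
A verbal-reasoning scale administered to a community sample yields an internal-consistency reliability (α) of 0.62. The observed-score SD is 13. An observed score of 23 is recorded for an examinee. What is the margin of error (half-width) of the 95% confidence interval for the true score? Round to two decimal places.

15.71

SEM = 13.000*√(1 − 0.620) ≈ 8.014
Margin = 1.96 * 8.014 ≈ 15.707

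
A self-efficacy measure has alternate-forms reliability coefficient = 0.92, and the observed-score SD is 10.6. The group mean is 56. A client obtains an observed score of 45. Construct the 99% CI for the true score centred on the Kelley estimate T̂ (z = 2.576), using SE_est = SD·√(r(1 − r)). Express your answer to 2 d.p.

T̂ = 0.920(45) + 0.080(56) ≃ 45.880
SE_est = SD * √(r(1 − r)) = 10.600 * √0.074 ≃ 10.600 * 0.271 ≃ 2.876
CI = 45.880 ± 2.576 * 2.876 → [38.472, 53.288]

[38.47, 53.29]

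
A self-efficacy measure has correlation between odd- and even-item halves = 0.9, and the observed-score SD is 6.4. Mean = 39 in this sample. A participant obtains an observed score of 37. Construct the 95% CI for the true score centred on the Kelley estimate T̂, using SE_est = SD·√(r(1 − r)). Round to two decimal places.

[34.30, 39.91]

Spearman-Brown: r = 2(0.9) / (1 + 0.9) = 1.800 / 1.900 ≃ 0.947
T̂ = r·X + (1 − r)·M = 0.947×37 + 0.053×39 ≃ 35.053 + 2.053 ≃ 37.105
SE_est = 6.400×√(0.947×0.053) ≃ 1.429
95% CI: 37.105 ± 2.801 ≃ (34.304, 39.906)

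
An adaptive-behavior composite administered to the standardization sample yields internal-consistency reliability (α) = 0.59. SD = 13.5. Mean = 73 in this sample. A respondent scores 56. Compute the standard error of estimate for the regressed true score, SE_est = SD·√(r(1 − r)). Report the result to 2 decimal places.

SE_est = 13.50000·√[r(1 − r)] ≈ 6.63975

6.64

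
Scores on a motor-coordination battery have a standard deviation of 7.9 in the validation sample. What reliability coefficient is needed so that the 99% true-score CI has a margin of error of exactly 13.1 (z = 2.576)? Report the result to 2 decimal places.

0.59

Required SEM = 13.1 / 2.576 ≈ 5.0854
r = 1 − (5.0854/7.9)² ≈ 1 − 0.4144 ≈ 0.5856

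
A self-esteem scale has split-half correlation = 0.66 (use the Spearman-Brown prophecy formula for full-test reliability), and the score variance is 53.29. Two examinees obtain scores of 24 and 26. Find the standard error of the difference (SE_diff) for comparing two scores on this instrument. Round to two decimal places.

4.67

SD = √53.29 ≃ 7.3000
r_full = 2·0.66 / (1 + 0.66) ≃ 0.7952
SEM = 7.3000 × √(1 − 0.7952) = 7.3000 × √0.2048 ≃ 7.3000 × 0.4526 ≃ 3.3038
Standard error of the difference = 3.3038·√2 ≃ 4.6722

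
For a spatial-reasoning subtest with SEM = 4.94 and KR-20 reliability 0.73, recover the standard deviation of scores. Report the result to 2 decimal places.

9.51

SD = 4.94 / √(1 − 0.73) ≈ 9.507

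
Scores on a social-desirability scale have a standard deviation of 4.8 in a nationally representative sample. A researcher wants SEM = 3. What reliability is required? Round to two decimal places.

r = 1 − (SEM / SD)² = 1 − (3.0000 / 4.8)² ≃ 1 − 0.3906 ≃ 0.6094

0.61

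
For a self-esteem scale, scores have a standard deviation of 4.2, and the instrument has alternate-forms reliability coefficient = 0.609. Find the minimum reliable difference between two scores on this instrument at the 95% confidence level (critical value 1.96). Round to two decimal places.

SEM = 4.2000 · √(1 − 0.6090) = 4.2000 · √0.3910 ≈ 4.2000 · 0.6253 ≈ 2.6263
SE_diff = SEM · √2 ≈ 2.6263 · 1.4142 ≈ 3.7141
Smallest detectable difference = 1.96·3.7141 ≈ 7.2796

7.28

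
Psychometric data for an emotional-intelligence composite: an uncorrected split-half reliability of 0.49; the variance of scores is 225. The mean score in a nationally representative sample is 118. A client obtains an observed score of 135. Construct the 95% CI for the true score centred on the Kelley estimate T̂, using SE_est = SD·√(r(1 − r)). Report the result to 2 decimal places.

SD = √225 ≈ 15.000
Full-length reliability (Spearman-Brown) = 2(0.49)/(1+0.49) ≈ 0.658
T̂ = 0.658(135) + 0.342(118) ≈ 129.181
SE_est = SD × √(r(1 − r)) = 15.000 × √0.225 ≈ 15.000 × 0.474 ≈ 7.117
95% CI: 129.181 ± 13.950 ≈ (115.232, 143.131)

[115.23, 143.13]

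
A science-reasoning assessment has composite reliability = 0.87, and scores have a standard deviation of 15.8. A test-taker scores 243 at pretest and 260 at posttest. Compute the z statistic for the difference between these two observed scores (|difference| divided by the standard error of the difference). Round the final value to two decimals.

SEM = 15.8000*√(1 − 0.8700) ≈ 5.6968
SE_diff = √2 * SEM ≈ 8.0565
z = |243 − 260| / 8.0565 = 17 / 8.0565 ≈ 2.1101

2.11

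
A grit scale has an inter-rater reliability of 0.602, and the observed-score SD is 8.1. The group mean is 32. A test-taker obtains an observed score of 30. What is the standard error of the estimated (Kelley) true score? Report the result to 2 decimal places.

SE_est = SD × √(r(1 − r)) = 8.10000 × √0.23960 ≈ 8.10000 × 0.48949 ≈ 3.96483

3.96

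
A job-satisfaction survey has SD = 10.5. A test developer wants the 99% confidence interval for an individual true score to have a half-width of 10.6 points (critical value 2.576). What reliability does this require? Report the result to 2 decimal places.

Required SEM = 10.6 / 2.576 ≈ 4.1149
Required reliability = 1 − (SEM/SD)² = 1 − 0.1536 ≈ 0.8464

0.85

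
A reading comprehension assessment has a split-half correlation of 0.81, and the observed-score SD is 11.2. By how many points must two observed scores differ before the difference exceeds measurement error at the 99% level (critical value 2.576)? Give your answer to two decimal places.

13.22

r_full = 2·0.81 / (1 + 0.81) ≈ 0.895
SEM = 11.200 · √(1 − 0.895) = 11.200 · √0.105 ≈ 11.200 · 0.324 ≈ 3.629
SE_diff = SEM · √2 ≈ 3.629 · 1.414 ≈ 5.132
Minimum reliable difference = 2.576 · SE_diff ≈ 2.576 · 5.132 ≈ 13.220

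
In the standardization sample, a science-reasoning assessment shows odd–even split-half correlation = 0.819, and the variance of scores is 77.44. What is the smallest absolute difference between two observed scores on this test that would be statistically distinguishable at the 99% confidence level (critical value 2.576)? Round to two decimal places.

10.11

SD = √77.44 = 8.800
r_full = 2·0.819 / (1 + 0.819) ≈ 0.900
SEM = 8.800×√(1 − 0.900) ≈ 2.776
SE_diff = SEM × √2 ≈ 2.776 × 1.414 ≈ 3.926
Smallest detectable difference = 2.576×3.926 ≈ 10.113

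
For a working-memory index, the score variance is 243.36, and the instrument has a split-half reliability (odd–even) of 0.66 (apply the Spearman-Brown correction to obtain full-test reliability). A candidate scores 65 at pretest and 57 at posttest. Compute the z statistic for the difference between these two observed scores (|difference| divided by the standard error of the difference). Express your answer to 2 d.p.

σ = 243.36^(1/2) = 15.600
Full-length reliability (Spearman-Brown) = 2(0.66)/(1+0.66) ≈ 0.795
The standard error of measurement is 15.600×√(1 − 0.795) ≈ 15.600×0.453 ≈ 7.060.
Standard error of the difference = 7.060·√2 ≈ 9.984
z = 8 / 9.984 ≈ 0.801

0.80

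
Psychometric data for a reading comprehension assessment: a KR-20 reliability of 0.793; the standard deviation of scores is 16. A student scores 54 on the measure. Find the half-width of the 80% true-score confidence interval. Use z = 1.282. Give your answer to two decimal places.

9.33

The standard error of measurement is 16.0000·√(1 − 0.7930) ≈ 16.0000·0.4550 ≈ 7.2796.
Half-width = 1.282·7.2796 ≈ 9.3324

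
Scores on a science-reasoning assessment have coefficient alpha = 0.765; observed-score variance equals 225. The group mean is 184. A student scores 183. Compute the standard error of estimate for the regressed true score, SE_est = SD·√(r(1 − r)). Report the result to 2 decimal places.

6.36

SD = √225 ≃ 15.0000
SE_est = 15.0000×√(0.7650×0.2350) ≃ 6.3600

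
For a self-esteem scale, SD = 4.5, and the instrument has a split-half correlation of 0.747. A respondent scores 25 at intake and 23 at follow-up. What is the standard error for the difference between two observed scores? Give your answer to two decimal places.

r_full = 2·0.747 / (1 + 0.747) ≈ 0.855
The standard error of measurement is 4.500·√(1 − 0.855) ≈ 4.500·0.381 ≈ 1.712.
SE_diff = SEM · √2 ≈ 1.712 · 1.414 ≈ 2.422

2.42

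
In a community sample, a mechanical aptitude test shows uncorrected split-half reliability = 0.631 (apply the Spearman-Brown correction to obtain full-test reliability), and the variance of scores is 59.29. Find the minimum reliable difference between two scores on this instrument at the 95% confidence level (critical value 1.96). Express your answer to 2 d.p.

σ = 59.29^(1/2) = 7.7000
r_full = 2·0.631 / (1 + 0.631) ≈ 0.7738
The standard error of measurement is 7.7000*√(1 − 0.7738) ≈ 7.7000*0.4756 ≈ 3.6625.
Standard error of the difference = 3.6625·√2 ≈ 5.1795
Minimum reliable difference = 1.96 * SE_diff ≈ 1.96 * 5.1795 ≈ 10.1519

10.15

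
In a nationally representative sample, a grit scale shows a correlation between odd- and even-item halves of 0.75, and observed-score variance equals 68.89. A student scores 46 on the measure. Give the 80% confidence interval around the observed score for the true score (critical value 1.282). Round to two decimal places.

[41.98, 50.02]

SD = √68.89 = 8.3000
Full-length reliability (Spearman-Brown) = 2(0.75)/(1+0.75) ≃ 0.8571
SEM = 8.3000 * √(1 − 0.8571) = 8.3000 * √0.1429 ≃ 8.3000 * 0.3780 ≃ 3.1371
Half-width = 1.282*3.1371 ≃ 4.0218
80% CI: 46 ± 4.0218 = [41.9782, 50.0218]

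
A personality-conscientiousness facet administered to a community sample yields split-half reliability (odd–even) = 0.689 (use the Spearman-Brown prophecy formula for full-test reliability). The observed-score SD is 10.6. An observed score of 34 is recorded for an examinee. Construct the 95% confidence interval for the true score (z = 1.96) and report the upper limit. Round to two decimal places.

42.92

r_full = 2·0.689 / (1 + 0.689) ≃ 0.816
SEM = 10.600*√(1 − 0.816) ≃ 4.549
Half-width = 1.96*4.549 ≃ 8.915
Upper bound: 34 + 8.915 = 42.915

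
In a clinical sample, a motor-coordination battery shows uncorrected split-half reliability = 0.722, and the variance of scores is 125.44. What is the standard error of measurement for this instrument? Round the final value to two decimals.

4.50

SD = √125.44 ≃ 11.200
Full-length reliability (Spearman-Brown) = 2(0.722)/(1+0.722) ≃ 0.839
The standard error of measurement is 11.200*√(1 − 0.839) ≃ 11.200*0.402 ≃ 4.500.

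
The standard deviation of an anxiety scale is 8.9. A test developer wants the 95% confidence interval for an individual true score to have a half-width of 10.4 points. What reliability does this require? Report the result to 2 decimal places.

Required SEM = 10.4 / 1.96 ≈ 5.30612
r = 1 − (5.30612/8.9)² ≈ 1 − 0.35545 ≈ 0.64455

0.64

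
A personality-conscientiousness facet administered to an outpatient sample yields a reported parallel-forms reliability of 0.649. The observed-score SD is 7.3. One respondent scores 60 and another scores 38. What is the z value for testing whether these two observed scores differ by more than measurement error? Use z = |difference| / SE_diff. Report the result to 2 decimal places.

3.60

SEM = 7.300*√(1 − 0.649) ≈ 4.325
Standard error of the difference = 4.325·√2 ≈ 6.116
z = 22 / 6.116 ≈ 3.597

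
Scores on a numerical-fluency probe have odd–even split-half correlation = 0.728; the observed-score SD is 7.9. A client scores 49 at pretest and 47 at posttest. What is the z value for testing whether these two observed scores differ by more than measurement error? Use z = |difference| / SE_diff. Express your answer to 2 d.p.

Full-length reliability (Spearman-Brown) = 2(0.728)/(1+0.728) ≈ 0.8426
The standard error of measurement is 7.9000×√(1 − 0.8426) ≈ 7.9000×0.3967 ≈ 3.1343.
SE_diff = √2 × SEM ≈ 4.4326
z = |49 − 47| / 4.4326 = 2 / 4.4326 ≈ 0.4512

0.45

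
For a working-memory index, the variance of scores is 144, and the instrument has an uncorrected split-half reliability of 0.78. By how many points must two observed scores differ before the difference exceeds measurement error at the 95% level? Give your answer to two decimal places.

SD = √144 ≈ 12.0000
Spearman-Brown: r = 2(0.78) / (1 + 0.78) = 1.5600 / 1.7800 ≈ 0.8764
SEM = 12.0000 × √(1 − 0.8764) = 12.0000 × √0.1236 ≈ 12.0000 × 0.3516 ≈ 4.2187
Standard error of the difference = 4.2187·√2 ≈ 5.9662
Minimum reliable difference = 1.96 × SE_diff ≈ 1.96 × 5.9662 ≈ 11.6937

11.69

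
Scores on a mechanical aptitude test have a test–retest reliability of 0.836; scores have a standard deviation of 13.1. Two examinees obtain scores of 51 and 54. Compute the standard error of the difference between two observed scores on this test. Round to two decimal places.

7.50

SEM = 13.10000 × √(1 − 0.83600) = 13.10000 × √0.16400 ≈ 13.10000 × 0.40497 ≈ 5.30510
SE_diff = SEM × √2 ≈ 5.30510 × 1.41421 ≈ 7.50254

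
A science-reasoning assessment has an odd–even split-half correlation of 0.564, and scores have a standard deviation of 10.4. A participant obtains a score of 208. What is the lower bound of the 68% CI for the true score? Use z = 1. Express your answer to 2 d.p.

202.51

Spearman-Brown: r = 2(0.564) / (1 + 0.564) = 1.128 / 1.564 ≈ 0.721
SEM = 10.400×√(1 − 0.721) ≈ 5.491
Half-width = 1×5.491 ≈ 5.491
Lower limit = 208 − 5.491 ≈ 202.509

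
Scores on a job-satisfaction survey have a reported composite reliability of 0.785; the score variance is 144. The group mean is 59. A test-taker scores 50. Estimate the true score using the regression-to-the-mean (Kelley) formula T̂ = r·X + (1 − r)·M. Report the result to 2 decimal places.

51.94

T̂ = r·X + (1 − r)·M = 0.785×50 + 0.215×59 = 39.250 + 12.685 ≈ 51.935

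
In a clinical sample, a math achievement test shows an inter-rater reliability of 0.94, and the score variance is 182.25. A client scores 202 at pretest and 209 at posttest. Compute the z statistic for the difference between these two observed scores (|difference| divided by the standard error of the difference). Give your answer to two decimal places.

σ = 182.25^(1/2) = 13.50000
SEM = 13.50000 × √(1 − 0.94000) = 13.50000 × √0.06000 ≃ 13.50000 × 0.24495 ≃ 3.30681
SE_diff = SEM × √2 ≃ 3.30681 × 1.41421 ≃ 4.67654
z = |202 − 209| / 4.67654 = 7 / 4.67654 ≃ 1.49683

1.50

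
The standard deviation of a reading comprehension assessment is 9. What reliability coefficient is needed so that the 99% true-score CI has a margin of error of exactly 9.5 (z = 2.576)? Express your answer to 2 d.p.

SEM needed = half-width / z = 9.5/2.576 ≈ 3.688
Required reliability = 1 − (SEM/SD)² = 1 − 0.168 ≈ 0.832

0.83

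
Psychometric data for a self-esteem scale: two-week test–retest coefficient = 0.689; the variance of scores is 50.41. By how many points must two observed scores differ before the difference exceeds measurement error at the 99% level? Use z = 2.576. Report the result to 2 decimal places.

14.42

SD = √50.41 = 7.1000
The standard error of measurement is 7.1000×√(1 − 0.6890) ≈ 7.1000×0.5577 ≈ 3.9595.
Standard error of the difference = 3.9595·√2 ≈ 5.5996
Minimum reliable difference = 2.576 × SE_diff ≈ 2.576 × 5.5996 ≈ 14.4245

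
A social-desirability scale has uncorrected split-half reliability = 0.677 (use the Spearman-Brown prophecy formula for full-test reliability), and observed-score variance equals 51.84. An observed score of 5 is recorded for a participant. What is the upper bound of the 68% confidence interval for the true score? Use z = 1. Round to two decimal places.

σ = 51.84^(1/2) = 7.20000
r_full = 2·0.677 / (1 + 0.677) ≈ 0.80739
SEM = 7.20000×√(1 − 0.80739) ≈ 3.15986
1 × SEM ≈ 3.15986
Upper bound: 5 + 3.15986 = 8.15986

8.16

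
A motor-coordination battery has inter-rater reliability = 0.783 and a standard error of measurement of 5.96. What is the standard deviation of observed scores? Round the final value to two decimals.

12.79

SD = SEM / √(1 − r) = 5.96 / √0.21700 ≈ 5.96 / 0.46583 ≈ 12.79430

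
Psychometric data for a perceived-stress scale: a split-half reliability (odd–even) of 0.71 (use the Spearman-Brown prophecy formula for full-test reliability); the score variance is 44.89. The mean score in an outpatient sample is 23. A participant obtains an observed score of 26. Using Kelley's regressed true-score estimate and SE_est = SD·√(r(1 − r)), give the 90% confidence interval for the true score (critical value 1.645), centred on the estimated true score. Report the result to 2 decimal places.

[21.36, 29.63]

σ = 44.89^(1/2) = 6.7000
Spearman-Brown: r = 2(0.71) / (1 + 0.71) = 1.4200 / 1.7100 ≈ 0.8304
Estimated true score = 0.8304·26 + (1 − 0.8304)·23 ≈ 25.4912
SE_est = 6.7000·√(0.8304·0.1696) ≈ 2.5143
CI = 25.4912 ± 1.645 · 2.5143 → [21.3552, 29.6273]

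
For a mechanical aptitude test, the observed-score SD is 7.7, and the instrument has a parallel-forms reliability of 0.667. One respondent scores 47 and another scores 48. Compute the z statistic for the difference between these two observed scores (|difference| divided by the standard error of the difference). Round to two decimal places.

SEM = 7.7000*√(1 − 0.6670) ≈ 4.4434
Standard error of the difference = 4.4434·√2 ≈ 6.2839
z = |47 − 48| / 6.2839 = 1 / 6.2839 ≈ 0.1591

0.16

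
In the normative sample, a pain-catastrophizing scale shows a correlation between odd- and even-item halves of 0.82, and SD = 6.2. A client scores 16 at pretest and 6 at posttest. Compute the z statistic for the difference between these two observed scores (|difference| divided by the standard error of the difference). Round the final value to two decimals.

r_full = 2·0.82 / (1 + 0.82) ≈ 0.901
SEM = 6.200 · √(1 − 0.901) = 6.200 · √0.099 ≈ 6.200 · 0.314 ≈ 1.950
SE_diff = SEM · √2 ≈ 1.950 · 1.414 ≈ 2.757
z = 10 / 2.757 ≈ 3.627

3.63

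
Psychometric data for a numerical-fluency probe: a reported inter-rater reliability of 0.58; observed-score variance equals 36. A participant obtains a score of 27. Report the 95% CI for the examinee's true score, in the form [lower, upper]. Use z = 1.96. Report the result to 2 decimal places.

[19.38, 34.62]

SD = √36 ≈ 6.0000
SEM = 6.0000 · √(1 − 0.5800) = 6.0000 · √0.4200 ≈ 6.0000 · 0.6481 ≈ 3.8884
Half-width = 1.96·3.8884 ≈ 7.6214
95% CI: 27 ± 7.6214 = [19.3786, 34.6214]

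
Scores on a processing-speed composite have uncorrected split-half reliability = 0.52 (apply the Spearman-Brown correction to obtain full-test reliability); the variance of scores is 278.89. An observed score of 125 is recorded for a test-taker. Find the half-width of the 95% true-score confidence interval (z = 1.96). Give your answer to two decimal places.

SD = √278.89 = 16.7000
Spearman-Brown: r = 2(0.52) / (1 + 0.52) = 1.0400 / 1.5200 ≈ 0.6842
The standard error of measurement is 16.7000×√(1 − 0.6842) ≈ 16.7000×0.5620 ≈ 9.3846.
1.96 × SEM ≈ 18.3938

18.39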